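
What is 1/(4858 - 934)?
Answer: 1/3924 ≈ 0.00025484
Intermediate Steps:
1/(4858 - 934) = 1/3924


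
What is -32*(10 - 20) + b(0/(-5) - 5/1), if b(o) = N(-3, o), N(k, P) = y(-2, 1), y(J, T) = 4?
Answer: 324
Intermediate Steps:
N(k, P) = 4
b(o) = 4
-32*(10 - 20) + b(0/(-5) - 5/1) = -32*(10 - 20) + 4 = -32*(-10) + 4 = 320 + 4 = 324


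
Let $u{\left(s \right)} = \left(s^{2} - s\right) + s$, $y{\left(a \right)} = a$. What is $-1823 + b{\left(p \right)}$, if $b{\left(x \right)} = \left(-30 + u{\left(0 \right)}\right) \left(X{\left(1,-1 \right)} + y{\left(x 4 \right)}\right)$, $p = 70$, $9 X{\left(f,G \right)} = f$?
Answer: $- \frac{30679}{3} \approx -10226.0$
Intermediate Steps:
$X{\left(f,G \right)} = \frac{f}{9}$
$u{\left(s \right)} = s^{2}$
$b{\left(x \right)} = - \frac{10}{3} - 120 x$ ($b{\left(x \right)} = \left(-30 + 0^{2}\right) \left(\frac{1}{9} \cdot 1 + x 4\right) = \left(-30 + 0\right) \left(\frac{1}{9} + 4 x\right) = - 30 \left(\frac{1}{9} + 4 x\right) = - \frac{10}{3} - 120 x$)
$-1823 + b{\left(p \right)} = -1823 - \frac{25210}{3} = - \frac{30679}{3}$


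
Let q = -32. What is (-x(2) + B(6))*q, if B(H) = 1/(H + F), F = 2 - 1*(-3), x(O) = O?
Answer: 672/11 ≈ 61.091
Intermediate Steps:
F = 5 (F = 2 + 3 = 5)
B(H) = 1/(5 + H) (B(H) = 1/(H + 5) = 1/(5 + H))
(-x(2) + B(6))*q = (-1*2 + 1/(5 + 6))*(-32) = (-2 + 1/11)*(-32) = -21/11*(-32) = 672/11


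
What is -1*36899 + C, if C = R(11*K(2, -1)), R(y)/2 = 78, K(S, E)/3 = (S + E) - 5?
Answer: -36743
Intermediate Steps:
K(S, E) = -15 + 3*E + 3*S (K(S, E) = 3*((S + E) - 5) = 3*((E + S) - 5) = 3*(-5 + E + S) = -15 + 3*E + 3*S)
R(y) = 156 (R(y) = 2*78 = 156)
C = 156
-1*36899 + C = -1*36899 + 156 = -36899 + 156 = -36743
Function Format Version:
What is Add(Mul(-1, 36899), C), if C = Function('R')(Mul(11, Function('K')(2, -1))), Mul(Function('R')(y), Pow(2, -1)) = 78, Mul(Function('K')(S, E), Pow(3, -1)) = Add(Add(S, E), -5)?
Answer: -36743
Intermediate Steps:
Function('K')(S, E) = Add(-15, Mul(3, E), Mul(3, S)) (Function('K')(S, E) = Mul(3, Add(Add(S, E), -5)) = Mul(3, Add(Add(E, S), -5)) = Mul(3, Add(-5, E, S)) = Add(-15, Mul(3, E), Mul(3, S)))
Function('R')(y) = 156 (Function('R')(y) = Mul(2, 78) = 156)
C = 156
Add(Mul(-1, 36899), C) = Add(Mul(-1, 36899), 156) = Add(-36899, 156) = -36743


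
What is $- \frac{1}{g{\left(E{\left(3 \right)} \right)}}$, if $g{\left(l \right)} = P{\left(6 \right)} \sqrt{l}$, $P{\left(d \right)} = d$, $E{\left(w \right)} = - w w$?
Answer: $\frac{i}{18} \approx 0.055556 i$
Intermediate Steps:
$E{\left(w \right)} = - w^{2}$
$g{\left(l \right)} = 6 \sqrt{l}$
$- \frac{1}{g{\left(E{\left(3 \right)} \right)}} = - \frac{1}{6 \sqrt{- 3^{2}}} = - \frac{1}{6 \sqrt{\left(-1\right) 9}} = - \frac{1}{6 \sqrt{-9}} = - \frac{1}{6 \cdot 3 i} = - \frac{1}{18 i} = - \frac{\left(-1\right) i}{18} = \frac{i}{18}$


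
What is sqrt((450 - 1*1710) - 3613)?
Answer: I*sqrt(4873) ≈ 69.807*I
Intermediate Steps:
sqrt((450 - 1*1710) - 3613) = sqrt((450 - 1710) - 3613) = sqrt(-1260 - 3613) = sqrt(-4873) = I*sqrt(4873)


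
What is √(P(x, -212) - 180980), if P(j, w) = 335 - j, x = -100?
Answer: I*√180545 ≈ 424.91*I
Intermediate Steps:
√(P(x, -212) - 180980) = √((335 - 1*(-100)) - 180980) = √((335 + 100) - 180980) = √(435 - 180980) = √(-180545) = I*√180545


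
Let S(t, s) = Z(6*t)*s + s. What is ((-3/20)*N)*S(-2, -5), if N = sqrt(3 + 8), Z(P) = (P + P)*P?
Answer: 867*sqrt(11)/4 ≈ 718.88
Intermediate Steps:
Z(P) = 2*P**2 (Z(P) = (2*P)*P = 2*P**2)
N = sqrt(11) ≈ 3.3166
S(t, s) = s + 72*s*t**2 (S(t, s) = (2*(6*t)**2)*s + s = (2*(36*t**2))*s + s = (72*t**2)*s + s = 72*s*t**2 + s = s + 72*s*t**2)
((-3/20)*N)*S(-2, -5) = ((-3/20)*sqrt(11))*(-5*(1 + 72*(-2)**2)) = ((-3*1/20)*sqrt(11))*(-5*(1 + 72*4)) = (-3*sqrt(11)/20)*(-5*(1 + 288)) = (-3*sqrt(11)/20)*(-5*289) = -3*sqrt(11)/20*(-1445) = 867*sqrt(11)/4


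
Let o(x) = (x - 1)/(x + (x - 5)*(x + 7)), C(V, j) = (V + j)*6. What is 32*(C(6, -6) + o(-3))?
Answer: 128/35 ≈ 3.6571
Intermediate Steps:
C(V, j) = 6*V + 6*j
o(x) = (-1 + x)/(x + (-5 + x)*(7 + x))
32*(C(6, -6) + o(-3)) = 32*((6*6 + 6*(-6)) + (-1 - 3)/(-35 + (-3)² + 3*(-3))) = 32*((36 - 36) - 4/(-35 + 9 - 9)) = 32*(0 - 4/(-35)) = 32*(0 - 1/35*(-4)) = 32*(0 + 4/35) = 32*(4/35) = 128/35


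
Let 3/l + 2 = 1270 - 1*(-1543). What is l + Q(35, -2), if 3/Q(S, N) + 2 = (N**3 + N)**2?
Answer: 2909/91826 ≈ 0.031679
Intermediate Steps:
Q(S, N) = 3/(-2 + (N + N**3)**2) (Q(S, N) = 3/(-2 + (N**3 + N)**2) = 3/(-2 + (N + N**3)**2))
l = 1/937 (l = 3/(-2 + (1270 - 1*(-1543))) = 3/(-2 + (1270 + 1543)) = 3/(-2 + 2813) = 3/2811 = 3*(1/2811) = 1/937 ≈ 0.0010672)
l + Q(35, -2) = 1/937 + 3/(-2 + (-2)**2*(1 + (-2)**2)**2) = 1/937 + 3/(-2 + 4*(1 + 4)**2) = 1/937 + 3/(-2 + 4*5**2) = 1/937 + 3/(-2 + 4*25) = 1/937 + 3/(-2 + 100) = 1/937 + 3/98 = 2909/91826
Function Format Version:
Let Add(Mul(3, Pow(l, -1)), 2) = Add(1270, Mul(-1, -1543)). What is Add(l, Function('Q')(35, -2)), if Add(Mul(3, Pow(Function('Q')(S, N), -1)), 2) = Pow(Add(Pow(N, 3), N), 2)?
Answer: Rational(2909, 91826) ≈ 0.031679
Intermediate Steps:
Function('Q')(S, N) = Mul(3, Pow(Add(-2, Pow(Add(N, Pow(N, 3)), 2)), -1)) (Function('Q')(S, N) = Mul(3, Pow(Add(-2, Pow(Add(Pow(N, 3), N), 2)), -1)) = Mul(3, Pow(Add(-2, Pow(Add(N, Pow(N, 3)), 2)), -1)))
l = Rational(1, 937) (l = Mul(3, Pow(Add(-2, Add(1270, Mul(-1, -1543))), -1)) = Mul(3, Pow(Add(-2, Add(1270, 1543)), -1)) = Mul(3, Pow(Add(-2, 2813), -1)) = Mul(3, Pow(2811, -1)) = Mul(3, Rational(1, 2811)) = Rational(1, 937) ≈ 0.0010672)
Add(l, Function('Q')(35, -2)) = Add(Rational(1, 937), Mul(3, Pow(Add(-2, Mul(Pow(-2, 2), Pow(Add(1, Pow(-2, 2)), 2))), -1))) = Add(Rational(1, 937), Mul(3, Pow(Add(-2, Mul(4, Pow(Add(1, 4), 2))), -1))) = Add(Rational(1, 937), Mul(3, Pow(Add(-2, Mul(4, Pow(5, 2))), -1))) = Add(Rational(1, 937), Mul(3, Pow(Add(-2, Mul(4, 25)), -1))) = Add(Rational(1, 937), Mul(3, Pow(Add(-2, 100), -1))) = Add(Rational(1, 937), Mul(3, Pow(98, -1))) = Add(Rational(1, 937), Mul(3, Rational(1, 98))) = Add(Rational(1, 937), Rational(3, 98)) = Rational(2909, 91826)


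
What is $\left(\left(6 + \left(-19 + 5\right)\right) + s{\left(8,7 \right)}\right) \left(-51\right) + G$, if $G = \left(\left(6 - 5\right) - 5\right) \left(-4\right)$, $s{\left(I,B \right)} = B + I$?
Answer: $-341$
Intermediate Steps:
$G = 16$ ($G = \left(\left(6 - 5\right) - 5\right) \left(-4\right) = \left(1 - 5\right) \left(-4\right) = \left(-4\right) \left(-4\right) = 16$)
$\left(\left(6 + \left(-19 + 5\right)\right) + s{\left(8,7 \right)}\right) \left(-51\right) + G = \left(\left(6 + \left(-19 + 5\right)\right) + \left(7 + 8\right)\right) \left(-51\right) + 16 = \left(\left(6 - 14\right) + 15\right) \left(-51\right) + 16 = \left(-8 + 15\right) \left(-51\right) + 16 = 7 \left(-51\right) + 16 = -357 + 16 = -341$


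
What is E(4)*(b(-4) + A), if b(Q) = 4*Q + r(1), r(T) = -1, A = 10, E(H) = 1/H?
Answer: -7/4 ≈ -1.7500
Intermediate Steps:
b(Q) = -1 + 4*Q (b(Q) = 4*Q - 1 = -1 + 4*Q)
E(4)*(b(-4) + A) = ((-1 + 4*(-4)) + 10)/4 = ((-1 - 16) + 10)/4 = (-17 + 10)/4 = (¼)*(-7) = -7/4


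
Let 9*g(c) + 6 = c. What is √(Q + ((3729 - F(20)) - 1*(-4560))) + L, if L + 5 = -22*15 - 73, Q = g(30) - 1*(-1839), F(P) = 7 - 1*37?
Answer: -408 + √91446/3 ≈ -307.20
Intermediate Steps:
g(c) = -⅔ + c/9
F(P) = -30 (F(P) = 7 - 37 = -30)
Q = 5525/3 (Q = (-⅔ + (⅑)*30) - 1*(-1839) = (-⅔ + 10/3) + 1839 = 8/3 + 1839 = 5525/3 ≈ 1841.7)
L = -408 (L = -5 + (-22*15 - 73) = -5 + (-330 - 73) = -5 - 403 = -408)
√(Q + ((3729 - F(20)) - 1*(-4560))) + L = √(5525/3 + ((3729 - 1*(-30)) - 1*(-4560))) - 408 = √(5525/3 + ((3729 + 30) + 4560)) - 408 = √(5525/3 + (3759 + 4560)) - 408 = √(5525/3 + 8319) - 408 = √(30482/3) - 408 = √91446/3 - 408 = -408 + √91446/3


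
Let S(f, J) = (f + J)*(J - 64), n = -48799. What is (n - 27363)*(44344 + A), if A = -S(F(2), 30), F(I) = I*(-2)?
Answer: -3444654936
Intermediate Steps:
F(I) = -2*I
S(f, J) = (-64 + J)*(J + f) (S(f, J) = (J + f)*(-64 + J) = (-64 + J)*(J + f))
A = 884 (A = -(30² - 64*30 - (-128)*2 + 30*(-2*2)) = -(900 - 1920 - 64*(-4) + 30*(-4)) = -(900 - 1920 + 256 - 120) = -1*(-884) = 884)
(n - 27363)*(44344 + A) = (-48799 - 27363)*(44344 + 884) = -76162*45228 = -3444654936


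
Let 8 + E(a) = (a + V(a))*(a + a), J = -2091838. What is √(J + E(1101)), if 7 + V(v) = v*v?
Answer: 72*√514966 ≈ 51668.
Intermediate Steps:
V(v) = -7 + v² (V(v) = -7 + v*v = -7 + v²)
E(a) = -8 + 2*a*(-7 + a + a²) (E(a) = -8 + (a + (-7 + a²))*(a + a) = -8 + (-7 + a + a²)*(2*a) = -8 + 2*a*(-7 + a + a²))
√(J + E(1101)) = √(-2091838 + (-8 + 2*1101² + 2*1101*(-7 + 1101²))) = √(-2091838 + (-8 + 2*1212201 + 2*1101*(-7 + 1212201))) = √(-2091838 + (-8 + 2424402 + 2*1101*1212194)) = √(-2091838 + (-8 + 2424402 + 2669251188)) = √(-2091838 + 2671675582) = √2669583744 = 72*√514966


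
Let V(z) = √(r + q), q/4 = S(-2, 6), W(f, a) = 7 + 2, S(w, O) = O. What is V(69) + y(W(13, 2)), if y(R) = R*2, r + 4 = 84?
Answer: 18 + 2*√26 ≈ 28.198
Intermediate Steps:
r = 80 (r = -4 + 84 = 80)
W(f, a) = 9
q = 24 (q = 4*6 = 24)
V(z) = 2*√26 (V(z) = √(80 + 24) = √104 = 2*√26)
y(R) = 2*R
V(69) + y(W(13, 2)) = 2*√26 + 2*9 = 2*√26 + 18 = 18 + 2*√26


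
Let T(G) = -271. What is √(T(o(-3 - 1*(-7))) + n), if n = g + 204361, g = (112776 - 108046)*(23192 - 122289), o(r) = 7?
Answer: 92*I*√55355 ≈ 21645.0*I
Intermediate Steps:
g = -468728810 (g = 4730*(-99097) = -468728810)
n = -468524449 (n = -468728810 + 204361 = -468524449)
√(T(o(-3 - 1*(-7))) + n) = √(-271 - 468524449) = √(-468524720) = 92*I*√55355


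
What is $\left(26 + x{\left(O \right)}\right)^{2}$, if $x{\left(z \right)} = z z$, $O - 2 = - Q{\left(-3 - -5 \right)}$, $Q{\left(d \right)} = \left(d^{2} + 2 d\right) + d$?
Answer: $8100$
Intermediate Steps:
$Q{\left(d \right)} = d^{2} + 3 d$
$O = -8$ ($O = 2 - \left(-3 - -5\right) \left(3 - -2\right) = 2 - \left(-3 + 5\right) \left(3 + \left(-3 + 5\right)\right) = 2 - 2 \left(3 + 2\right) = 2 - 2 \cdot 5 = 2 - 10 = -8$)
$x{\left(z \right)} = z^{2}$
$\left(26 + x{\left(O \right)}\right)^{2} = \left(26 + \left(-8\right)^{2}\right)^{2} = \left(26 + 64\right)^{2} = 90^{2} = 8100$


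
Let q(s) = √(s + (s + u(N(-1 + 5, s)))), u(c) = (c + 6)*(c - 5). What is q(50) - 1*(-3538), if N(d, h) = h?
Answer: 3538 + 2*√655 ≈ 3589.2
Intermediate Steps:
u(c) = (-5 + c)*(6 + c) (u(c) = (6 + c)*(-5 + c) = (-5 + c)*(6 + c))
q(s) = √(-30 + s² + 3*s) (q(s) = √(s + (s + (-30 + s + s²))) = √(s + (-30 + s² + 2*s)) = √(-30 + s² + 3*s))
q(50) - 1*(-3538) = √(-30 + 50² + 3*50) - 1*(-3538) = √(-30 + 2500 + 150) + 3538 = √2620 + 3538 = 2*√655 + 3538 = 3538 + 2*√655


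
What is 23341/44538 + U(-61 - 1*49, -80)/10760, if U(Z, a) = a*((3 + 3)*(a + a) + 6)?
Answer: 91257233/11980722 ≈ 7.6170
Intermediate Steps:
U(Z, a) = a*(6 + 12*a) (U(Z, a) = a*(6*(2*a) + 6) = a*(12*a + 6) = a*(6 + 12*a))
23341/44538 + U(-61 - 1*49, -80)/10760 = 23341/44538 + (6*(-80)*(1 + 2*(-80)))/10760 = 23341*(1/44538) + (6*(-80)*(1 - 160))*(1/10760) = 23341/44538 + (6*(-80)*(-159))*(1/10760) = 23341/44538 + 76320*(1/10760) = 23341/44538 + 1908/269 = 91257233/11980722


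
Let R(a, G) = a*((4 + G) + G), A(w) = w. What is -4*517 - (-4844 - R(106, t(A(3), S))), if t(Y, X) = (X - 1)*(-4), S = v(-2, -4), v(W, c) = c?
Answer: 7440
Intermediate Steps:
S = -4
t(Y, X) = 4 - 4*X (t(Y, X) = (-1 + X)*(-4) = 4 - 4*X)
R(a, G) = a*(4 + 2*G)
-4*517 - (-4844 - R(106, t(A(3), S))) = -4*517 - (-4844 - 2*106*(2 + (4 - 4*(-4)))) = -2068 - (-4844 - 2*106*(2 + (4 + 16))) = -2068 - (-4844 - 2*106*(2 + 20)) = -2068 - (-4844 - 2*106*22) = -2068 - (-4844 - 1*4664) = -2068 - (-4844 - 4664) = -2068 - 1*(-9508) = -2068 + 9508 = 7440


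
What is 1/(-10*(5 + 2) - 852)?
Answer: -1/922 ≈ -0.0010846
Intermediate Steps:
1/(-10*(5 + 2) - 852) = 1/(-10*7 - 852) = 1/(-70 - 852) = 1/(-922) = -1/922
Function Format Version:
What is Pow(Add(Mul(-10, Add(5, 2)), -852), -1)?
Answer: Rational(-1, 922) ≈ -0.0010846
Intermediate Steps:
Pow(Add(Mul(-10, Add(5, 2)), -852), -1) = Pow(Add(Mul(-10, 7), -852), -1) = Pow(Add(-70, -852), -1) = Pow(-922, -1) = Rational(-1, 922)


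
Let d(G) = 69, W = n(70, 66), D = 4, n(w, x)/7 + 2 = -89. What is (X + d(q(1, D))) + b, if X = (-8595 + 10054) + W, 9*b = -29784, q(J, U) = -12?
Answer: -7255/3 ≈ -2418.3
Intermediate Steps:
n(w, x) = -637 (n(w, x) = -14 + 7*(-89) = -14 - 623 = -637)
W = -637
b = -9928/3 (b = (1/9)*(-29784) = -9928/3 ≈ -3309.3)
X = 822 (X = (-8595 + 10054) - 637 = 1459 - 637 = 822)
(X + d(q(1, D))) + b = (822 + 69) - 9928/3 = 891 - 9928/3 = -7255/3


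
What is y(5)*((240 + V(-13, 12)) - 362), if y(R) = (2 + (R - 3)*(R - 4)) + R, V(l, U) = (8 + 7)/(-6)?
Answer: -2241/2 ≈ -1120.5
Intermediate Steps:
V(l, U) = -5/2 (V(l, U) = 15*(-⅙) = -5/2)
y(R) = 2 + R + (-4 + R)*(-3 + R) (y(R) = (2 + (-3 + R)*(-4 + R)) + R = (2 + (-4 + R)*(-3 + R)) + R = 2 + R + (-4 + R)*(-3 + R))
y(5)*((240 + V(-13, 12)) - 362) = (14 + 5² - 6*5)*((240 - 5/2) - 362) = (14 + 25 - 30)*(475/2 - 362) = 9*(-249/2) = -2241/2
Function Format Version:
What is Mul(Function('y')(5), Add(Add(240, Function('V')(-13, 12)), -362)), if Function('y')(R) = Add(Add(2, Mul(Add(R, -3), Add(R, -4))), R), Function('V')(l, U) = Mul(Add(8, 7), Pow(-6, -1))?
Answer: Rational(-2241, 2) ≈ -1120.5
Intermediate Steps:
Function('V')(l, U) = Rational(-5, 2) (Function('V')(l, U) = Mul(15, Rational(-1, 6)) = Rational(-5, 2))
Function('y')(R) = Add(2, R, Mul(Add(-4, R), Add(-3, R))) (Function('y')(R) = Add(Add(2, Mul(Add(-3, R), Add(-4, R))), R) = Add(Add(2, Mul(Add(-4, R), Add(-3, R))), R) = Add(2, R, Mul(Add(-4, R), Add(-3, R))))
Mul(Function('y')(5), Add(Add(240, Function('V')(-13, 12)), -362)) = Mul(Add(14, Pow(5, 2), Mul(-6, 5)), Add(Add(240, Rational(-5, 2)), -362)) = Mul(Add(14, 25, -30), Add(Rational(475, 2), -362)) = Mul(9, Rational(-249, 2)) = Rational(-2241, 2)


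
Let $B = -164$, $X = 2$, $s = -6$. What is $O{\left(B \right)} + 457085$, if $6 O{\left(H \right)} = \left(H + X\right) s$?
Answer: $457247$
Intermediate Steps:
$O{\left(H \right)} = -2 - H$ ($O{\left(H \right)} = \frac{\left(H + 2\right) \left(-6\right)}{6} = \frac{\left(2 + H\right) \left(-6\right)}{6} = \frac{-12 - 6 H}{6} = -2 - H$)
$O{\left(B \right)} + 457085 = \left(-2 - -164\right) + 457085 = \left(-2 + 164\right) + 457085 = 162 + 457085 = 457247$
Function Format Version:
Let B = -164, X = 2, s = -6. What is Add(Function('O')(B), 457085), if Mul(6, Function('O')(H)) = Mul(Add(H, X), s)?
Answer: 457247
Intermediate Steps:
Function('O')(H) = Add(-2, Mul(-1, H)) (Function('O')(H) = Mul(Rational(1, 6), Mul(Add(H, 2), -6)) = Mul(Rational(1, 6), Mul(Add(2, H), -6)) = Mul(Rational(1, 6), Add(-12, Mul(-6, H))) = Add(-2, Mul(-1, H)))
Add(Function('O')(B), 457085) = Add(Add(-2, Mul(-1, -164)), 457085) = Add(Add(-2, 164), 457085) = Add(162, 457085) = 457247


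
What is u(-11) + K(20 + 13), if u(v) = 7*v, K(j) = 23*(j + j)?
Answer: 1441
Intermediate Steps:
K(j) = 46*j (K(j) = 23*(2*j) = 46*j)
u(-11) + K(20 + 13) = 7*(-11) + 46*(20 + 13) = -77 + 46*33 = -77 + 1518 = 1441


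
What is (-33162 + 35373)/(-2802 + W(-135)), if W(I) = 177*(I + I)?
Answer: -737/16864 ≈ -0.043703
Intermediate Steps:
W(I) = 354*I (W(I) = 177*(2*I) = 354*I)
(-33162 + 35373)/(-2802 + W(-135)) = (-33162 + 35373)/(-2802 + 354*(-135)) = 2211/(-2802 - 47790) = 2211/(-50592) = 2211*(-1/50592) = -737/16864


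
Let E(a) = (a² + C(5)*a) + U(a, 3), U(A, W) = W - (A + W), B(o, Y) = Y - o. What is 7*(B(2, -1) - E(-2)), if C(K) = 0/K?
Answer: -63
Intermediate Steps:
C(K) = 0
U(A, W) = -A (U(A, W) = W + (-A - W) = -A)
E(a) = a² - a (E(a) = (a² + 0*a) - a = (a² + 0) - a = a² - a)
7*(B(2, -1) - E(-2)) = 7*((-1 - 1*2) - (-2)*(-1 - 2)) = 7*((-1 - 2) - (-2)*(-3)) = 7*(-3 - 1*6) = 7*(-3 - 6) = 7*(-9) = -63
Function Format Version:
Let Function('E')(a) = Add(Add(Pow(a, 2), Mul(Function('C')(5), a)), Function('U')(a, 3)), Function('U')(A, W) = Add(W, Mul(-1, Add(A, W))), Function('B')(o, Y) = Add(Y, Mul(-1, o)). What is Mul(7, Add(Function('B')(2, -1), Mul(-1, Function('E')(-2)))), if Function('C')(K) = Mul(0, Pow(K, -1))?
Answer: -63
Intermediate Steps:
Function('C')(K) = 0
Function('U')(A, W) = Mul(-1, A) (Function('U')(A, W) = Add(W, Add(Mul(-1, A), Mul(-1, W))) = Mul(-1, A))
Function('E')(a) = Add(Pow(a, 2), Mul(-1, a)) (Function('E')(a) = Add(Add(Pow(a, 2), Mul(0, a)), Mul(-1, a)) = Add(Add(Pow(a, 2), 0), Mul(-1, a)) = Add(Pow(a, 2), Mul(-1, a)))
Mul(7, Add(Function('B')(2, -1), Mul(-1, Function('E')(-2)))) = Mul(7, Add(Add(-1, Mul(-1, 2)), Mul(-1, Mul(-2, Add(-1, -2))))) = Mul(7, Add(Add(-1, -2), Mul(-1, Mul(-2, -3)))) = Mul(7, Add(-3, Mul(-1, 6))) = Mul(7, Add(-3, -6)) = Mul(7, -9) = -63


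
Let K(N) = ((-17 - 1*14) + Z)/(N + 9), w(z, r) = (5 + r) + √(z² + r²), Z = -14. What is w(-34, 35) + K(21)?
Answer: 77/2 + √2381 ≈ 87.296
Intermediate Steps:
w(z, r) = 5 + r + √(r² + z²) (w(z, r) = (5 + r) + √(r² + z²) = 5 + r + √(r² + z²))
K(N) = -45/(9 + N) (K(N) = ((-17 - 1*14) - 14)/(N + 9) = ((-17 - 14) - 14)/(9 + N) = (-31 - 14)/(9 + N) = -45/(9 + N))
w(-34, 35) + K(21) = (5 + 35 + √(35² + (-34)²)) - 45/(9 + 21) = (5 + 35 + √(1225 + 1156)) - 45/30 = (5 + 35 + √2381) - 45*1/30 = (40 + √2381) - 3/2 = 77/2 + √2381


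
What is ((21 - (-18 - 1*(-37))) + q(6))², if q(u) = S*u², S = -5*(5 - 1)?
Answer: 515524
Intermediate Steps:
S = -20 (S = -5*4 = -20)
q(u) = -20*u²
((21 - (-18 - 1*(-37))) + q(6))² = ((21 - (-18 - 1*(-37))) - 20*6²)² = ((21 - (-18 + 37)) - 20*36)² = ((21 - 1*19) - 720)² = ((21 - 19) - 720)² = (2 - 720)² = (-718)² = 515524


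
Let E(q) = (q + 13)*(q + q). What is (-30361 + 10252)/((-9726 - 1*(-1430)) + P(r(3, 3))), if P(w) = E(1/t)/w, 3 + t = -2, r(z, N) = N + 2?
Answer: 2513625/1037128 ≈ 2.4236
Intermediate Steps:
r(z, N) = 2 + N
t = -5 (t = -3 - 2 = -5)
E(q) = 2*q*(13 + q) (E(q) = (13 + q)*(2*q) = 2*q*(13 + q))
P(w) = -128/(25*w) (P(w) = (2*(13 + 1/(-5))/(-5))/w = (2*(-⅕)*(13 - ⅕))/w = (2*(-⅕)*(64/5))/w = -128/(25*w))
(-30361 + 10252)/((-9726 - 1*(-1430)) + P(r(3, 3))) = (-30361 + 10252)/((-9726 - 1*(-1430)) - 128/(25*(2 + 3))) = -20109/((-9726 + 1430) - 128/25/5) = -20109/(-8296 - 128/25*⅕) = -20109/(-8296 - 128/125) = -20109/(-1037128/125) = -20109*(-125/1037128) = 2513625/1037128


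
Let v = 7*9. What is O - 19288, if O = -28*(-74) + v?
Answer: -17153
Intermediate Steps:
v = 63
O = 2135 (O = -28*(-74) + 63 = 2072 + 63 = 2135)
O - 19288 = 2135 - 19288 = -17153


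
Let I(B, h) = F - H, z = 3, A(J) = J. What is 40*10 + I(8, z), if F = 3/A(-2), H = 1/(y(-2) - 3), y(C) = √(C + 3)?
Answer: 399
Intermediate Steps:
y(C) = √(3 + C)
H = -½ (H = 1/(√(3 - 2) - 3) = 1/(√1 - 3) = 1/(1 - 3) = 1/(-2) = -½ ≈ -0.50000)
F = -3/2 (F = 3/(-2) = 3*(-½) = -3/2 ≈ -1.5000)
I(B, h) = -1 (I(B, h) = -3/2 - 1*(-½) = -3/2 + ½ = -1)
40*10 + I(8, z) = 40*10 - 1 = 400 - 1 = 399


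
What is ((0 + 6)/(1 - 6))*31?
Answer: -186/5 ≈ -37.200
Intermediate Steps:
((0 + 6)/(1 - 6))*31 = (6/(-5))*31 = (6*(-⅕))*31 = -6/5*31 = -186/5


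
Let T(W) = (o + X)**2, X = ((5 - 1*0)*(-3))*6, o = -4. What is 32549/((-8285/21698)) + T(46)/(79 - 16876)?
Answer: -11862924255254/139163145 ≈ -85245.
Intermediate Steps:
X = -90 (X = ((5 + 0)*(-3))*6 = (5*(-3))*6 = -15*6 = -90)
T(W) = 8836 (T(W) = (-4 - 90)**2 = (-94)**2 = 8836)
32549/((-8285/21698)) + T(46)/(79 - 16876) = 32549/((-8285/21698)) + 8836/(79 - 16876) = 32549/((-8285*1/21698)) + 8836/(-16797) = 32549/(-8285/21698) + 8836*(-1/16797) = 32549*(-21698/8285) - 8836/16797 = -706248202/8285 - 8836/16797 = -11862924255254/139163145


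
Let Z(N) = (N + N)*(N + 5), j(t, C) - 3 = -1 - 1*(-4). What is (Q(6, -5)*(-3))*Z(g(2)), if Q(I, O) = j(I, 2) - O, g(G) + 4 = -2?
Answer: -396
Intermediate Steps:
g(G) = -6 (g(G) = -4 - 2 = -6)
j(t, C) = 6 (j(t, C) = 3 + (-1 - 1*(-4)) = 3 + (-1 + 4) = 3 + 3 = 6)
Z(N) = 2*N*(5 + N) (Z(N) = (2*N)*(5 + N) = 2*N*(5 + N))
Q(I, O) = 6 - O
(Q(6, -5)*(-3))*Z(g(2)) = ((6 - 1*(-5))*(-3))*(2*(-6)*(5 - 6)) = ((6 + 5)*(-3))*(2*(-6)*(-1)) = (11*(-3))*12 = -33*12 = -396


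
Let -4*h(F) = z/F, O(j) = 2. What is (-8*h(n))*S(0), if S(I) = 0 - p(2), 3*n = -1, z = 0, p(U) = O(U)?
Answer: 0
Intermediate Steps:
p(U) = 2
n = -⅓ (n = (⅓)*(-1) = -⅓ ≈ -0.33333)
S(I) = -2 (S(I) = 0 - 1*2 = 0 - 2 = -2)
h(F) = 0 (h(F) = -0/F = -¼*0 = 0)
(-8*h(n))*S(0) = -8*0*(-2) = 0*(-2) = 0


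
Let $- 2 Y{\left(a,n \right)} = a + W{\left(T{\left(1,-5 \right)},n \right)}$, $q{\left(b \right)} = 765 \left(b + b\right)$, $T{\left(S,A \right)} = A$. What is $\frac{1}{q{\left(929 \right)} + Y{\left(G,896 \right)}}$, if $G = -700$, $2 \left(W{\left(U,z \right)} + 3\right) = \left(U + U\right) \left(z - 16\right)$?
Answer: $\frac{2}{2847843} \approx 7.0229 \cdot 10^{-7}$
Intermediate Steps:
$W{\left(U,z \right)} = -3 + U \left(-16 + z\right)$ ($W{\left(U,z \right)} = -3 + \frac{\left(U + U\right) \left(z - 16\right)}{2} = -3 + \frac{2 U \left(-16 + z\right)}{2} = -3 + U \left(-16 + z\right)$)
$q{\left(b \right)} = 1530 b$ ($q{\left(b \right)} = 765 \cdot 2 b = 1530 b$)
$Y{\left(a,n \right)} = - \frac{77}{2} - \frac{a}{2} + \frac{5 n}{2}$ ($Y{\left(a,n \right)} = - \frac{a - \left(-77 + 5 n\right)}{2} = - \frac{77 + a - 5 n}{2} = - \frac{77}{2} - \frac{a}{2} + \frac{5 n}{2}$)
$\frac{1}{q{\left(929 \right)} + Y{\left(G,896 \right)}} = \frac{1}{1530 \cdot 929 - - \frac{5103}{2}} = \frac{1}{1421370 + \left(- \frac{77}{2} + 350 + 2240\right)} = \frac{1}{1421370 + \frac{5103}{2}} = \frac{1}{\frac{2847843}{2}} = \frac{2}{2847843}$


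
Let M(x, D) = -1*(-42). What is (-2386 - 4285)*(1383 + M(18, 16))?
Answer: -9506175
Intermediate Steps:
M(x, D) = 42
(-2386 - 4285)*(1383 + M(18, 16)) = (-2386 - 4285)*(1383 + 42) = -6671*1425 = -9506175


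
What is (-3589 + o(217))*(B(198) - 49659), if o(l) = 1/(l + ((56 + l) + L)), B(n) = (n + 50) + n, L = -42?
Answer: 79128155523/448 ≈ 1.7663e+8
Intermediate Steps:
B(n) = 50 + 2*n (B(n) = (50 + n) + n = 50 + 2*n)
o(l) = 1/(14 + 2*l) (o(l) = 1/(l + ((56 + l) - 42)) = 1/(l + (14 + l)) = 1/(14 + 2*l))
(-3589 + o(217))*(B(198) - 49659) = (-3589 + 1/(2*(7 + 217)))*((50 + 2*198) - 49659) = (-3589 + (½)/224)*((50 + 396) - 49659) = (-3589 + (½)*(1/224))*(446 - 49659) = (-3589 + 1/448)*(-49213) = -1607871/448*(-49213) = 79128155523/448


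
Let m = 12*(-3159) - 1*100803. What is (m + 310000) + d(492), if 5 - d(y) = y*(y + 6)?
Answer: -73722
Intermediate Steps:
d(y) = 5 - y*(6 + y) (d(y) = 5 - y*(y + 6) = 5 - y*(6 + y))
m = -138711 (m = -37908 - 100803 = -138711)
(m + 310000) + d(492) = (-138711 + 310000) + (5 - 1*492**2 - 6*492) = 171289 + (5 - 1*242064 - 2952) = 171289 + (5 - 242064 - 2952) = 171289 - 245011 = -73722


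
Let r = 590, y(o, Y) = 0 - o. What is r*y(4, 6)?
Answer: -2360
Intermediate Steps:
y(o, Y) = -o
r*y(4, 6) = 590*(-1*4) = 590*(-4) = -2360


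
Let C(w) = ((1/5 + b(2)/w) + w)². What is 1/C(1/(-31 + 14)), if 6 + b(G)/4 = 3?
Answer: 7225/301091904 ≈ 2.3996e-5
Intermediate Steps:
b(G) = -12 (b(G) = -24 + 4*3 = -24 + 12 = -12)
C(w) = (⅕ + w - 12/w)² (C(w) = ((1/5 - 12/w) + w)² = ((1*(⅕) - 12/w) + w)² = ((⅕ - 12/w) + w)² = (⅕ + w - 12/w)²)
1/C(1/(-31 + 14)) = 1/((-60 + 1/(-31 + 14) + 5*(1/(-31 + 14))²)²/(25*(1/(-31 + 14))²)) = 1/((-60 + 1/(-17) + 5*(1/(-17))²)²/(25*(1/(-17))²)) = 1/((-60 - 1/17 + 5*(-1/17)²)²/(25*(-1/17)²)) = 1/((1/25)*289*(-60 - 1/17 + 5*(1/289))²) = 1/((1/25)*289*(-60 - 1/17 + 5/289)²) = 1/((1/25)*289*(-17352/289)²) = 1/((1/25)*289*(301091904/83521)) = 1/(301091904/7225) = 7225/301091904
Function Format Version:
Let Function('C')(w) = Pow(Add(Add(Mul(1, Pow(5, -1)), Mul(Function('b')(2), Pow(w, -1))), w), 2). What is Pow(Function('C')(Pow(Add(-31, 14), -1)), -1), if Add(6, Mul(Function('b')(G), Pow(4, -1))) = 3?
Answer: Rational(7225, 301091904) ≈ 2.3996e-5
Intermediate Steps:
Function('b')(G) = -12 (Function('b')(G) = Add(-24, Mul(4, 3)) = Add(-24, 12) = -12)
Function('C')(w) = Pow(Add(Rational(1, 5), w, Mul(-12, Pow(w, -1))), 2) (Function('C')(w) = Pow(Add(Add(Mul(1, Pow(5, -1)), Mul(-12, Pow(w, -1))), w), 2) = Pow(Add(Add(Mul(1, Rational(1, 5)), Mul(-12, Pow(w, -1))), w), 2) = Pow(Add(Add(Rational(1, 5), Mul(-12, Pow(w, -1))), w), 2) = Pow(Add(Rational(1, 5), w, Mul(-12, Pow(w, -1))), 2))
Pow(Function('C')(Pow(Add(-31, 14), -1)), -1) = Pow(Mul(Rational(1, 25), Pow(Pow(Add(-31, 14), -1), -2), Pow(Add(-60, Pow(Add(-31, 14), -1), Mul(5, Pow(Pow(Add(-31, 14), -1), 2))), 2)), -1) = Pow(Mul(Rational(1, 25), Pow(Pow(-17, -1), -2), Pow(Add(-60, Pow(-17, -1), Mul(5, Pow(Pow(-17, -1), 2))), 2)), -1) = Pow(Mul(Rational(1, 25), Pow(Rational(-1, 17), -2), Pow(Add(-60, Rational(-1, 17), Mul(5, Pow(Rational(-1, 17), 2))), 2)), -1) = Pow(Mul(Rational(1, 25), 289, Pow(Add(-60, Rational(-1, 17), Mul(5, Rational(1, 289))), 2)), -1) = Pow(Mul(Rational(1, 25), 289, Pow(Add(-60, Rational(-1, 17), Rational(5, 289)), 2)), -1) = Pow(Mul(Rational(1, 25), 289, Pow(Rational(-17352, 289), 2)), -1) = Pow(Mul(Rational(1, 25), 289, Rational(301091904, 83521)), -1) = Pow(Rational(301091904, 7225), -1) = Rational(7225, 301091904)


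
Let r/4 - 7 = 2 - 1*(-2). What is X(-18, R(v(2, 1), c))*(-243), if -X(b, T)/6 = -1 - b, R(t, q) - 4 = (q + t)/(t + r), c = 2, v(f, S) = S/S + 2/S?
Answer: 24786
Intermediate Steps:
v(f, S) = 1 + 2/S
r = 44 (r = 28 + 4*(2 - 1*(-2)) = 28 + 4*(2 + 2) = 28 + 4*4 = 28 + 16 = 44)
R(t, q) = 4 + (q + t)/(44 + t) (R(t, q) = 4 + (q + t)/(t + 44) = 4 + (q + t)/(44 + t))
X(b, T) = 6 + 6*b (X(b, T) = -6*(-1 - b) = 6 + 6*b)
X(-18, R(v(2, 1), c))*(-243) = (6 + 6*(-18))*(-243) = (6 - 108)*(-243) = -102*(-243) = 24786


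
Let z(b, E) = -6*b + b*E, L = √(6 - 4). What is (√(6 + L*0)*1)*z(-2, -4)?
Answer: 20*√6 ≈ 48.990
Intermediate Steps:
L = √2 ≈ 1.4142
z(b, E) = -6*b + E*b
(√(6 + L*0)*1)*z(-2, -4) = (√(6 + √2*0)*1)*(-2*(-6 - 4)) = (√(6 + 0)*1)*(-2*(-10)) = (√6*1)*20 = √6*20 = 20*√6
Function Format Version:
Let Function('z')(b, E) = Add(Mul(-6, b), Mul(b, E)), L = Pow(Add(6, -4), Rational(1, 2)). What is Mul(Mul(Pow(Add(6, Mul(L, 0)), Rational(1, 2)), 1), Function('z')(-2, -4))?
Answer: Mul(20, Pow(6, Rational(1, 2))) ≈ 48.990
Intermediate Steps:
L = Pow(2, Rational(1, 2)) ≈ 1.4142
Function('z')(b, E) = Add(Mul(-6, b), Mul(E, b))
Mul(Mul(Pow(Add(6, Mul(L, 0)), Rational(1, 2)), 1), Function('z')(-2, -4)) = Mul(Mul(Pow(Add(6, Mul(Pow(2, Rational(1, 2)), 0)), Rational(1, 2)), 1), Mul(-2, Add(-6, -4))) = Mul(Mul(Pow(Add(6, 0), Rational(1, 2)), 1), Mul(-2, -10)) = Mul(Mul(Pow(6, Rational(1, 2)), 1), 20) = Mul(Pow(6, Rational(1, 2)), 20) = Mul(20, Pow(6, Rational(1, 2)))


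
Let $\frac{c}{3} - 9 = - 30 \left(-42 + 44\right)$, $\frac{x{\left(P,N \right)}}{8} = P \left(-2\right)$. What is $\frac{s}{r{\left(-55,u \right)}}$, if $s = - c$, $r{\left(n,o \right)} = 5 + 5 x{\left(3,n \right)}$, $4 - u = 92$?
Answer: $- \frac{153}{235} \approx -0.65106$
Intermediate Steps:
$x{\left(P,N \right)} = - 16 P$ ($x{\left(P,N \right)} = 8 P \left(-2\right) = 8 \left(- 2 P\right) = - 16 P$)
$u = -88$ ($u = 4 - 92 = -88$)
$c = -153$ ($c = 27 + 3 \left(- 30 \left(-42 + 44\right)\right) = 27 + 3 \left(\left(-30\right) 2\right) = 27 + 3 \left(-60\right) = 27 - 180 = -153$)
$r{\left(n,o \right)} = -235$ ($r{\left(n,o \right)} = 5 + 5 \left(\left(-16\right) 3\right) = 5 + 5 \left(-48\right) = 5 - 240 = -235$)
$s = 153$ ($s = \left(-1\right) \left(-153\right) = 153$)
$\frac{s}{r{\left(-55,u \right)}} = \frac{153}{-235} = 153 \left(- \frac{1}{235}\right) = - \frac{153}{235}$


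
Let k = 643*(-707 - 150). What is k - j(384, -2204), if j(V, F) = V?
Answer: -551435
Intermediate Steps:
k = -551051 (k = 643*(-857) = -551051)
k - j(384, -2204) = -551051 - 1*384 = -551051 - 384 = -551435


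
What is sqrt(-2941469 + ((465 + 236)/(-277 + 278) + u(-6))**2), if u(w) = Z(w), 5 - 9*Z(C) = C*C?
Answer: I*sqrt(198845705)/9 ≈ 1566.8*I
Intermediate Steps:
Z(C) = 5/9 - C**2/9 (Z(C) = 5/9 - C*C/9 = 5/9 - C**2/9)
u(w) = 5/9 - w**2/9
sqrt(-2941469 + ((465 + 236)/(-277 + 278) + u(-6))**2) = sqrt(-2941469 + ((465 + 236)/(-277 + 278) + (5/9 - 1/9*(-6)**2))**2) = sqrt(-2941469 + (701/1 + (5/9 - 1/9*36))**2) = sqrt(-2941469 + (701*1 + (5/9 - 4))**2) = sqrt(-2941469 + (701 - 31/9)**2) = sqrt(-2941469 + (6278/9)**2) = sqrt(-2941469 + 39413284/81) = sqrt(-198845705/81) = I*sqrt(198845705)/9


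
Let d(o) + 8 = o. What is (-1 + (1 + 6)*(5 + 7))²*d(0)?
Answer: -55112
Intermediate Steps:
d(o) = -8 + o
(-1 + (1 + 6)*(5 + 7))²*d(0) = (-1 + (1 + 6)*(5 + 7))²*(-8 + 0) = (-1 + 7*12)²*(-8) = (-1 + 84)²*(-8) = 83²*(-8) = 6889*(-8) = -55112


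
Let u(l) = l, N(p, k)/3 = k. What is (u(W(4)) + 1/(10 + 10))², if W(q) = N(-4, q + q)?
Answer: 231361/400 ≈ 578.40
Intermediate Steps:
N(p, k) = 3*k
W(q) = 6*q (W(q) = 3*(q + q) = 3*(2*q) = 6*q)
(u(W(4)) + 1/(10 + 10))² = (6*4 + 1/(10 + 10))² = (24 + 1/20)² = (481/20)² = 231361/400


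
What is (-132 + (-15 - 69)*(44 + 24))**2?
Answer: 34152336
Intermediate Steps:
(-132 + (-15 - 69)*(44 + 24))**2 = (-132 - 84*68)**2 = (-132 - 5712)**2 = (-5844)**2 = 34152336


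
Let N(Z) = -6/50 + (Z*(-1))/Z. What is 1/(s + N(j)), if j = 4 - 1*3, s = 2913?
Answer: 25/72797 ≈ 0.00034342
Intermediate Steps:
j = 1 (j = 4 - 3 = 1)
N(Z) = -28/25 (N(Z) = -6*1/50 + (-Z)/Z = -3/25 - 1 = -28/25)
1/(s + N(j)) = 1/(2913 - 28/25) = 1/(72797/25) = 25/72797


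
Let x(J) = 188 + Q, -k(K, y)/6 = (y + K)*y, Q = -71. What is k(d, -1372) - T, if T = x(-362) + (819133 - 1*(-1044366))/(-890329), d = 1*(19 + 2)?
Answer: -900166885102/80939 ≈ -1.1122e+7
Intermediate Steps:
d = 21 (d = 1*21 = 21)
k(K, y) = -6*y*(K + y) (k(K, y) = -6*(y + K)*y = -6*(K + y)*y = -6*y*(K + y))
x(J) = 117 (x(J) = 188 - 71 = 117)
T = 9300454/80939 (T = 117 + (819133 - 1*(-1044366))/(-890329) = 117 + (819133 + 1044366)*(-1/890329) = 117 + 1863499*(-1/890329) = 117 - 169409/80939 = 9300454/80939 ≈ 114.91)
k(d, -1372) - T = -6*(-1372)*(21 - 1372) - 1*9300454/80939 = -6*(-1372)*(-1351) - 9300454/80939 = -11121432 - 9300454/80939 = -900166885102/80939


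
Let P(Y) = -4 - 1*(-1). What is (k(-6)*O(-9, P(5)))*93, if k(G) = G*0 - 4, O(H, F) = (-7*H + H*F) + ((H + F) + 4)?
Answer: -30504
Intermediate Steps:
P(Y) = -3 (P(Y) = -4 + 1 = -3)
O(H, F) = 4 + F - 6*H + F*H (O(H, F) = (-7*H + F*H) + ((F + H) + 4) = (-7*H + F*H) + (4 + F + H) = 4 + F - 6*H + F*H)
k(G) = -4 (k(G) = 0 - 4 = -4)
(k(-6)*O(-9, P(5)))*93 = -4*(4 - 3 - 6*(-9) - 3*(-9))*93 = -4*(4 - 3 + 54 + 27)*93 = -4*82*93 = -328*93 = -30504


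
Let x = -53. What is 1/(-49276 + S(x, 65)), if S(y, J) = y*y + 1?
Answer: -1/46466 ≈ -2.1521e-5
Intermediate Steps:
S(y, J) = 1 + y² (S(y, J) = y² + 1 = 1 + y²)
1/(-49276 + S(x, 65)) = 1/(-49276 + (1 + (-53)²)) = 1/(-49276 + (1 + 2809)) = 1/(-49276 + 2810) = 1/(-46466) = -1/46466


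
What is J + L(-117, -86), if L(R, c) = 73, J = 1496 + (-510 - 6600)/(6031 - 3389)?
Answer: 2069094/1321 ≈ 1566.3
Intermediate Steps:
J = 1972661/1321 (J = 1496 - 7110/2642 = 1496 - 7110*1/2642 = 1496 - 3555/1321 = 1972661/1321 ≈ 1493.3)
J + L(-117, -86) = 1972661/1321 + 73 = 2069094/1321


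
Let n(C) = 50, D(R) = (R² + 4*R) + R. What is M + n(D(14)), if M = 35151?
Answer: 35201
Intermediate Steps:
D(R) = R² + 5*R
M + n(D(14)) = 35151 + 50 = 35201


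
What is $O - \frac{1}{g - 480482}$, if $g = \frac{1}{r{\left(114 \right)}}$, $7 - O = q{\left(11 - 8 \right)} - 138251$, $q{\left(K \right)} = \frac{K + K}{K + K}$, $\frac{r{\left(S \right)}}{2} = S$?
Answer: $\frac{15146039833243}{109549895} \approx 1.3826 \cdot 10^{5}$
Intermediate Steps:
$r{\left(S \right)} = 2 S$
$q{\left(K \right)} = 1$ ($q{\left(K \right)} = \frac{2 K}{2 K} = 2 K \frac{1}{2 K} = 1$)
$O = 138257$ ($O = 7 - \left(1 - 138251\right) = 7 - -138250 = 7 + 138250 = 138257$)
$g = \frac{1}{228}$ ($g = \frac{1}{2 \cdot 114} = \frac{1}{228} \approx 0.004386$)
$O - \frac{1}{g - 480482} = 138257 - \frac{1}{\frac{1}{228} - 480482} = 138257 - \frac{1}{- \frac{109549895}{228}} = 138257 - - \frac{228}{109549895} = 138257 + \frac{228}{109549895} = \frac{15146039833243}{109549895}$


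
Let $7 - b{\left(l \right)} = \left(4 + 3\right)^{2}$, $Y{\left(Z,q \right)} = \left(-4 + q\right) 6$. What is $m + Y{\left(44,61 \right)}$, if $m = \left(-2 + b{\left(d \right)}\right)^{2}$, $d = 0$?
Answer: $2278$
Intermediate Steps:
$Y{\left(Z,q \right)} = -24 + 6 q$
$b{\left(l \right)} = -42$ ($b{\left(l \right)} = 7 - \left(4 + 3\right)^{2} = 7 - 7^{2} = 7 - 49 = -42$)
$m = 1936$ ($m = \left(-2 - 42\right)^{2} = \left(-44\right)^{2} = 1936$)
$m + Y{\left(44,61 \right)} = 1936 + \left(-24 + 6 \cdot 61\right) = 1936 + \left(-24 + 366\right) = 1936 + 342 = 2278$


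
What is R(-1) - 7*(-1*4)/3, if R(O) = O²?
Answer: 31/3 ≈ 10.333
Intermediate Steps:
R(-1) - 7*(-1*4)/3 = (-1)² - 7*(-1*4)/3 = 1 - (-28)/3 = 1 - 7*(-4/3) = 1 + 28/3 = 31/3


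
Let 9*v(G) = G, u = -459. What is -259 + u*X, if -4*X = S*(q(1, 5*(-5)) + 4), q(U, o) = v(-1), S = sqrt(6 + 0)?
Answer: -259 + 1785*sqrt(6)/4 ≈ 834.08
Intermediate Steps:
v(G) = G/9
S = sqrt(6) ≈ 2.4495
q(U, o) = -1/9 (q(U, o) = (1/9)*(-1) = -1/9)
X = -35*sqrt(6)/36 (X = -sqrt(6)*(-1/9 + 4)/4 = -sqrt(6)*35/(4*9) = -35*sqrt(6)/36 ≈ -2.3814)
-259 + u*X = -259 - (-1785)*sqrt(6)/4 = -259 + 1785*sqrt(6)/4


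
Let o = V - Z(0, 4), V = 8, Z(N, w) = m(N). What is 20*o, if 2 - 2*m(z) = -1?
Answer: 130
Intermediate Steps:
m(z) = 3/2 (m(z) = 1 - ½*(-1) = 1 + ½ = 3/2)
Z(N, w) = 3/2
o = 13/2 (o = 8 - 1*3/2 = 8 - 3/2 = 13/2 ≈ 6.5000)
20*o = 20*(13/2) = 130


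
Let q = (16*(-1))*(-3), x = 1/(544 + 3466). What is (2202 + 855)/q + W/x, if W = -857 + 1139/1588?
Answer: -21810418537/6352 ≈ -3.4336e+6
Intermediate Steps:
W = -1359777/1588 (W = -857 + 1139*(1/1588) = -857 + 1139/1588 = -1359777/1588 ≈ -856.28)
x = 1/4010 ≈ 0.00024938
q = 48 (q = -16*(-3) = 48)
(2202 + 855)/q + W/x = (2202 + 855)/48 - 1359777/(1588*1/4010) = 3057*(1/48) - 1359777/1588*4010 = 1019/16 - 2726352885/794 = -21810418537/6352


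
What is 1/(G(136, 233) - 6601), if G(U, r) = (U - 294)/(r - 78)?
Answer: -155/1023313 ≈ -0.00015147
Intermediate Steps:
G(U, r) = (-294 + U)/(-78 + r)
1/(G(136, 233) - 6601) = 1/((-294 + 136)/(-78 + 233) - 6601) = 1/(-158/155 - 6601) = 1/(-1023313/155) = -155/1023313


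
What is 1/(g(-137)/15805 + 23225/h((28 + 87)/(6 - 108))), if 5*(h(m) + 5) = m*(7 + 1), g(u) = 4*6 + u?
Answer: -5484335/18720666586 ≈ -0.00029296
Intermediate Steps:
g(u) = 24 + u
h(m) = -5 + 8*m/5 (h(m) = -5 + (m*(7 + 1))/5 = -5 + (m*8)/5 = -5 + (8*m)/5 = -5 + 8*m/5)
1/(g(-137)/15805 + 23225/h((28 + 87)/(6 - 108))) = 1/((24 - 137)/15805 + 23225/(-5 + 8*((28 + 87)/(6 - 108))/5)) = 1/(-113*1/15805 + 23225/(-5 + 8*(115/(-102))/5)) = 1/(-113/15805 + 23225/(-5 + 8*(115*(-1/102))/5)) = 1/(-113/15805 + 23225/(-5 + (8/5)*(-115/102))) = 1/(-113/15805 + 23225/(-5 - 92/51)) = 1/(-113/15805 + 23225/(-347/51)) = 1/(-113/15805 + 23225*(-51/347)) = 1/(-113/15805 - 1184475/347) = 1/(-18720666586/5484335) = -5484335/18720666586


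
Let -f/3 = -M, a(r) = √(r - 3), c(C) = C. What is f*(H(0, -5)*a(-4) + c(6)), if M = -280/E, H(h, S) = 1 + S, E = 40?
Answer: -126 + 84*I*√7 ≈ -126.0 + 222.24*I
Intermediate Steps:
a(r) = √(-3 + r)
M = -7 (M = -280/40 = -280*1/40 = -7)
f = -21 (f = -(-3)*(-7) = -3*7 = -21)
f*(H(0, -5)*a(-4) + c(6)) = -21*((1 - 5)*√(-3 - 4) + 6) = -21*(-4*I*√7 + 6) = -21*(6 - 4*I*√7) = -126 + 84*I*√7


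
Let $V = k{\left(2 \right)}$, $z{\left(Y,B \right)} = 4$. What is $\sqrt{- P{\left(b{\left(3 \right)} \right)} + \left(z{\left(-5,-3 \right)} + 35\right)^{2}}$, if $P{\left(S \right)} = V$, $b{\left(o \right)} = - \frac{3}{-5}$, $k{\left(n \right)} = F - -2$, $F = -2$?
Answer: $39$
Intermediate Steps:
$k{\left(n \right)} = 0$ ($k{\left(n \right)} = -2 - -2 = -2 + 2 = 0$)
$b{\left(o \right)} = \frac{3}{5}$ ($b{\left(o \right)} = \left(-3\right) \left(- \frac{1}{5}\right) = \frac{3}{5}$)
$V = 0$
$P{\left(S \right)} = 0$
$\sqrt{- P{\left(b{\left(3 \right)} \right)} + \left(z{\left(-5,-3 \right)} + 35\right)^{2}} = \sqrt{\left(-1\right) 0 + \left(4 + 35\right)^{2}} = \sqrt{0 + 39^{2}} = \sqrt{0 + 1521} = \sqrt{1521} = 39$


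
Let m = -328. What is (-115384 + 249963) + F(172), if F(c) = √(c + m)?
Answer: 134579 + 2*I*√39 ≈ 1.3458e+5 + 12.49*I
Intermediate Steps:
F(c) = √(-328 + c) (F(c) = √(c - 328) = √(-328 + c))
(-115384 + 249963) + F(172) = (-115384 + 249963) + √(-328 + 172) = 134579 + √(-156) = 134579 + 2*I*√39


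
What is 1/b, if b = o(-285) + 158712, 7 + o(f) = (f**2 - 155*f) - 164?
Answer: 1/283941 ≈ 3.5219e-6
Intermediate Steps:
o(f) = -171 + f**2 - 155*f (o(f) = -7 + ((f**2 - 155*f) - 164) = -7 + (-164 + f**2 - 155*f) = -171 + f**2 - 155*f)
b = 283941 (b = (-171 + (-285)**2 - 155*(-285)) + 158712 = (-171 + 81225 + 44175) + 158712 = 125229 + 158712 = 283941)
1/b = 1/283941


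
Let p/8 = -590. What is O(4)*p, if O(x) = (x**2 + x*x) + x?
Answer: -169920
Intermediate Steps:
p = -4720 (p = 8*(-590) = -4720)
O(x) = x + 2*x**2 (O(x) = (x**2 + x**2) + x = 2*x**2 + x = x + 2*x**2)
O(4)*p = (4*(1 + 2*4))*(-4720) = (4*(1 + 8))*(-4720) = (4*9)*(-4720) = 36*(-4720) = -169920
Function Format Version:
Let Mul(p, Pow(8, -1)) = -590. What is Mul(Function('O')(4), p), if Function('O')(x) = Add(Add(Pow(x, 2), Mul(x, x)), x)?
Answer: -169920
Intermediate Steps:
p = -4720 (p = Mul(8, -590) = -4720)
Function('O')(x) = Add(x, Mul(2, Pow(x, 2))) (Function('O')(x) = Add(Add(Pow(x, 2), Pow(x, 2)), x) = Add(Mul(2, Pow(x, 2)), x) = Add(x, Mul(2, Pow(x, 2))))
Mul(Function('O')(4), p) = Mul(Mul(4, Add(1, Mul(2, 4))), -4720) = Mul(Mul(4, Add(1, 8)), -4720) = Mul(Mul(4, 9), -4720) = Mul(36, -4720) = -169920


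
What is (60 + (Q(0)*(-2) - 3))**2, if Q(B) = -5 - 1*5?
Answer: 5929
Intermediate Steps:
Q(B) = -10 (Q(B) = -5 - 5 = -10)
(60 + (Q(0)*(-2) - 3))**2 = (60 + (-10*(-2) - 3))**2 = (60 + (20 - 3))**2 = (60 + 17)**2 = 77**2 = 5929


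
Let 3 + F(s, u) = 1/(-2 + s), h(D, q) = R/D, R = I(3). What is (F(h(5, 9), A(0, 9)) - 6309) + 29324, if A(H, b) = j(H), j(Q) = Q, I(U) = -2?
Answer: 276139/12 ≈ 23012.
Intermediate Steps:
R = -2
h(D, q) = -2/D
A(H, b) = H
F(s, u) = -3 + 1/(-2 + s)
(F(h(5, 9), A(0, 9)) - 6309) + 29324 = ((7 - (-6)/5)/(-2 - 2/5) - 6309) + 29324 = ((7 - (-6)/5)/(-2 - 2*1/5) - 6309) + 29324 = ((7 - 3*(-2/5))/(-2 - 2/5) - 6309) + 29324 = ((7 + 6/5)/(-12/5) - 6309) + 29324 = (-5/12*41/5 - 6309) + 29324 = (-41/12 - 6309) + 29324 = -75749/12 + 29324 = 276139/12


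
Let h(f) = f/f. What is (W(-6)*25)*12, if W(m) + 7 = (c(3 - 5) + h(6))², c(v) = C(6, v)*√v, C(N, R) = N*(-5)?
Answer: -541800 - 18000*I*√2 ≈ -5.418e+5 - 25456.0*I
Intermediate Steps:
h(f) = 1
C(N, R) = -5*N
c(v) = -30*√v (c(v) = (-5*6)*√v = -30*√v)
W(m) = -7 + (1 - 30*I*√2)² (W(m) = -7 + (-30*√(3 - 5) + 1)² = -7 + (-30*I*√2 + 1)² = -7 + (1 - 30*I*√2)²)
(W(-6)*25)*12 = ((-1806 - 60*I*√2)*25)*12 = (-45150 - 1500*I*√2)*12 = -541800 - 18000*I*√2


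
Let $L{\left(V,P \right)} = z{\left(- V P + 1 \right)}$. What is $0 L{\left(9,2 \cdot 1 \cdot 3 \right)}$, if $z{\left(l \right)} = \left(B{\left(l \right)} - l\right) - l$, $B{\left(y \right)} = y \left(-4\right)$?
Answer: $0$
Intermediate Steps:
$B{\left(y \right)} = - 4 y$
$z{\left(l \right)} = - 6 l$ ($z{\left(l \right)} = \left(- 4 l - l\right) - l = - 5 l - l = - 6 l$)
$L{\left(V,P \right)} = -6 + 6 P V$ ($L{\left(V,P \right)} = - 6 \left(- V P + 1\right) = - 6 \left(- P V + 1\right) = - 6 \left(1 - P V\right) = -6 + 6 P V$)
$0 L{\left(9,2 \cdot 1 \cdot 3 \right)} = 0 \left(-6 + 6 \cdot 2 \cdot 1 \cdot 3 \cdot 9\right) = 0 \left(-6 + 6 \cdot 2 \cdot 3 \cdot 9\right) = 0 \left(-6 + 6 \cdot 6 \cdot 9\right) = 0 \left(-6 + 324\right) = 0 \cdot 318 = 0$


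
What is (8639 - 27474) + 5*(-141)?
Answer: -19540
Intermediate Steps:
(8639 - 27474) + 5*(-141) = -18835 - 705 = -19540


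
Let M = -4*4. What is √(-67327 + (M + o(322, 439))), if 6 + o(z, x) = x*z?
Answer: √74009 ≈ 272.05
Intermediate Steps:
o(z, x) = -6 + x*z
M = -16
√(-67327 + (M + o(322, 439))) = √(-67327 + (-16 + (-6 + 439*322))) = √(-67327 + (-16 + (-6 + 141358))) = √(-67327 + (-16 + 141352)) = √(-67327 + 141336) = √74009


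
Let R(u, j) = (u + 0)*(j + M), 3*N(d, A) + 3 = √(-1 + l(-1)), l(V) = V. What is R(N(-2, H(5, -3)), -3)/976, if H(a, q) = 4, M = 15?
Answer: -3/244 + I*√2/244 ≈ -0.012295 + 0.005796*I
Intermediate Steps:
N(d, A) = -1 + I*√2/3 (N(d, A) = -1 + √(-1 - 1)/3 = -1 + √(-2)/3 = -1 + (I*√2)/3 = -1 + I*√2/3)
R(u, j) = u*(15 + j) (R(u, j) = (u + 0)*(j + 15) = u*(15 + j))
R(N(-2, H(5, -3)), -3)/976 = ((-1 + I*√2/3)*(15 - 3))/976 = ((-1 + I*√2/3)*12)*(1/976) = (-12 + 4*I*√2)*(1/976) = -3/244 + I*√2/244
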